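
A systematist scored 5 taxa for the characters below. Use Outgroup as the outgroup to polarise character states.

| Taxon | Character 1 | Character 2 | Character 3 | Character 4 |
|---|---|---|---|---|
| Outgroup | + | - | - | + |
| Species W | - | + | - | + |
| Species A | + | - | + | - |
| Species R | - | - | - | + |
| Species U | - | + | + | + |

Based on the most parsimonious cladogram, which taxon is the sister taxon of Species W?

Character polarity is set by the outgroup: the derived state is whichever differs from the outgroup's state, so for Character 1, Character 4 the derived state is '-', and for the remaining characters it is '+'.
Character 1 (derived state '-') is shared by Species R, Species U, and Species W — a synapomorphy uniting that clade.
Character 2 (derived state '+') is shared by Species U and Species W — a synapomorphy uniting that clade.
Character 3 groups Species A and Species U, which is incompatible with the clades supported by the remaining characters; treating it as convergent (homoplasy) costs fewer steps than any alternative tree.
Character 4 (derived state '-') is unique to Species A (autapomorphy; uninformative for grouping).
Most parsimonious ingroup topology: (((Species W,Species U),Species R),Species A).
Species W and Species U form a cherry on this tree, so they are sister taxa.

Species U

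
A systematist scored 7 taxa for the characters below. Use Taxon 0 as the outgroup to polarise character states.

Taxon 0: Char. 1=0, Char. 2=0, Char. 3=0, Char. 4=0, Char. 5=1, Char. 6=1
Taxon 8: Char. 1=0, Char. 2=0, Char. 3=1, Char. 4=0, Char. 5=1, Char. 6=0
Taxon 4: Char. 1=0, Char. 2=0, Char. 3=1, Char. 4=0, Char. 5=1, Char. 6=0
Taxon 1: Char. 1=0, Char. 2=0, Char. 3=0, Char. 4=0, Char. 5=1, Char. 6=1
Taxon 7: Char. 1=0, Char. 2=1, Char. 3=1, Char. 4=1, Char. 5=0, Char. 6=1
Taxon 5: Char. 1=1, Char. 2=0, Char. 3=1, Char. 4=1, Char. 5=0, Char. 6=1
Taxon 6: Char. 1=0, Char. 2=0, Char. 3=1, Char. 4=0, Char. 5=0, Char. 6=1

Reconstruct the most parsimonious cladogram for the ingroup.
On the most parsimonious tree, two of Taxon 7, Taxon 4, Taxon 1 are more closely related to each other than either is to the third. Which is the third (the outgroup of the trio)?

Taxon 1

Character polarity is set by the outgroup: the derived state is whichever differs from the outgroup's state, so for Char. 5, Char. 6 the derived state is '0', and for the remaining characters it is '1'.
Char. 1: derived state '1' in Taxon 5 only — an autapomorphy, so it tells us nothing about relationships among taxa.
Char. 2 (derived state '1') is unique to Taxon 7 (autapomorphy; uninformative for grouping).
Char. 3: derived state '1' in Taxon 4, Taxon 5, Taxon 6, Taxon 7, and Taxon 8 only — synapomorphy for {Taxon 4, Taxon 5, Taxon 6, Taxon 7, Taxon 8}.
Char. 4 (derived state '1') is shared by Taxon 5 and Taxon 7 — a synapomorphy uniting that clade.
Char. 5: derived state '0' in Taxon 5, Taxon 6, and Taxon 7 only — synapomorphy for {Taxon 5, Taxon 6, Taxon 7}.
Only Taxon 4 and Taxon 8 show the derived state '0' for Char. 6, supporting them as a clade.
Most parsimonious ingroup topology: (((Taxon 8,Taxon 4),((Taxon 7,Taxon 5),Taxon 6)),Taxon 1).
Taxon 7 and Taxon 4 share a more recent common ancestor with each other than either does with Taxon 1, so Taxon 1 is the least closely related of the three.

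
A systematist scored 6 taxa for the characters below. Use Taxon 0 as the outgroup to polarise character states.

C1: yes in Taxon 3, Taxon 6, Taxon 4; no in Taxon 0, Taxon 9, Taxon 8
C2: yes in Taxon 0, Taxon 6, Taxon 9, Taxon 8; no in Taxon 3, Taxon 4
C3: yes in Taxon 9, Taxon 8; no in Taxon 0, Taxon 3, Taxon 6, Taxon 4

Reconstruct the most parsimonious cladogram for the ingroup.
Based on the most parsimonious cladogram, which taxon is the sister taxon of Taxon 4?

Taxon 3

Character polarity is set by the outgroup: the derived state is whichever differs from the outgroup's state, so for C2 the derived state is 'no', and for the remaining characters it is 'yes'.
C1 (derived state 'yes') is shared by Taxon 3, Taxon 4, and Taxon 6 — a synapomorphy uniting that clade.
C2 (derived state 'no') is shared by Taxon 3 and Taxon 4 — a synapomorphy uniting that clade.
Only Taxon 8 and Taxon 9 show the derived state 'yes' for C3, supporting them as a clade.
Most parsimonious ingroup topology: ((Taxon 8,Taxon 9),((Taxon 4,Taxon 3),Taxon 6)).
Taxon 4 and Taxon 3 form a cherry on this tree, so they are sister taxa.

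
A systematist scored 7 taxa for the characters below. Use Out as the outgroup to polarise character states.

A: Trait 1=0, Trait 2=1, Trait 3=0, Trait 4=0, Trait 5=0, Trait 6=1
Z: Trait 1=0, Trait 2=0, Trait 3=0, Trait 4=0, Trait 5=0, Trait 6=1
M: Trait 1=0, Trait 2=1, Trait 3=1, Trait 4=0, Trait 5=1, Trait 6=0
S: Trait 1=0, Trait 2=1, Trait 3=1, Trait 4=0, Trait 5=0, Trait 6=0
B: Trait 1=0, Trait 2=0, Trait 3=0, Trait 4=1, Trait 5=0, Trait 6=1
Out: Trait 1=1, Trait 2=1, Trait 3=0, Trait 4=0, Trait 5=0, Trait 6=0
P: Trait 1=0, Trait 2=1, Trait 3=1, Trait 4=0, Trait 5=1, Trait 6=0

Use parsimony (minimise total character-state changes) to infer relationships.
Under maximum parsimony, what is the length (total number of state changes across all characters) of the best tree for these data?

Character polarity is set by the outgroup: the derived state is whichever differs from the outgroup's state, so for Trait 1, Trait 2 the derived state is '0', and for the remaining characters it is '1'.
Trait 1 (derived state '0') is shared by all ingroup taxa — unites the whole ingroup.
Trait 2: derived state '0' in B and Z only — synapomorphy for {B, Z}.
Trait 3 (derived state '1') is shared by M, P, and S — a synapomorphy uniting that clade.
Trait 4 (derived state '1') is unique to B (autapomorphy; uninformative for grouping).
Trait 5 (derived state '1') is shared by M and P — a synapomorphy uniting that clade.
Trait 6 (derived state '1') is shared by A, B, and Z — a synapomorphy uniting that clade.
Most parsimonious ingroup topology: ((S,(M,P)),((Z,B),A)).
Changes per character on this tree: Trait 1: 1; Trait 2: 1; Trait 3: 1; Trait 4: 1; Trait 5: 1; Trait 6: 1.
Total = 6.

6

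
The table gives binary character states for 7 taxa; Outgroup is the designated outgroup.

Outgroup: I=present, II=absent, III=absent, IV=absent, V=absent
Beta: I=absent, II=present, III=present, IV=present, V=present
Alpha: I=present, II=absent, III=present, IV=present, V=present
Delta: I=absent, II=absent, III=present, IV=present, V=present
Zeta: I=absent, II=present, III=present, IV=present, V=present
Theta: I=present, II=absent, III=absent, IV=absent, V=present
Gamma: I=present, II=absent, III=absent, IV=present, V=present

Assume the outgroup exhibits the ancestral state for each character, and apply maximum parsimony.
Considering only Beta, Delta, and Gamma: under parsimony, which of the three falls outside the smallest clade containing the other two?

Character polarity is set by the outgroup: the derived state is whichever differs from the outgroup's state, so for I the derived state is 'absent', and for the remaining characters it is 'present'.
I: derived state 'absent' in Beta, Delta, and Zeta only — synapomorphy for {Beta, Delta, Zeta}.
Only Beta and Zeta show the derived state 'present' for II, supporting them as a clade.
Only Alpha, Beta, Delta, and Zeta show the derived state 'present' for III, supporting them as a clade.
IV: derived state 'present' in Alpha, Beta, Delta, Gamma, and Zeta only — synapomorphy for {Alpha, Beta, Delta, Gamma, Zeta}.
All ingroup taxa share the derived state 'present' for V; it defines the ingroup but does not resolve relationships within it.
Most parsimonious ingroup topology: (((((Beta,Zeta),Delta),Alpha),Gamma),Theta).
Delta and Beta share a more recent common ancestor with each other than either does with Gamma, so Gamma is the least closely related of the three.

Gamma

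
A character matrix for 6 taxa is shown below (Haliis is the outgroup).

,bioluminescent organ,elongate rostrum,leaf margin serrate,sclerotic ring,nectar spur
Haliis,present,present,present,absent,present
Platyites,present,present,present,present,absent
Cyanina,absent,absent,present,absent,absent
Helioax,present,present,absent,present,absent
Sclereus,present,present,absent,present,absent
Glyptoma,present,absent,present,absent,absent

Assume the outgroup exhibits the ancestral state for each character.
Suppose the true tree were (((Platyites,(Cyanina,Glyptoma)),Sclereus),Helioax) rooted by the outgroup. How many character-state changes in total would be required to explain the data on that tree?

Map each character onto (((Platyites,(Cyanina,Glyptoma)),Sclereus),Helioax) (rooted by Haliis) and count the minimum state changes it requires (Fitch parsimony):
bioluminescent organ: 1; elongate rostrum: 1; leaf margin serrate: 2; sclerotic ring: 2; nectar spur: 1.
Total tree length = 7.

7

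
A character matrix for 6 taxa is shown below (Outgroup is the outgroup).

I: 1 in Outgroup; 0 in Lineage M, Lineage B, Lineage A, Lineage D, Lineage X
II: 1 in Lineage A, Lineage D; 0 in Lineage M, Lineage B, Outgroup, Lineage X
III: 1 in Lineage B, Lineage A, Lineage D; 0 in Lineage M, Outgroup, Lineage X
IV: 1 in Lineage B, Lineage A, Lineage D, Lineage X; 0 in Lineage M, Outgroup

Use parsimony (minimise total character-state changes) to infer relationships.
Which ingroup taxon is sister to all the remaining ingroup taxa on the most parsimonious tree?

Character polarity is set by the outgroup: the derived state is whichever differs from the outgroup's state, so for I the derived state is '0', and for the remaining characters it is '1'.
All ingroup taxa share the derived state '0' for I; it defines the ingroup but does not resolve relationships within it.
II: derived state '1' in Lineage A and Lineage D only — synapomorphy for {Lineage A, Lineage D}.
III (derived state '1') is shared by Lineage A, Lineage B, and Lineage D — a synapomorphy uniting that clade.
IV (derived state '1') is shared by Lineage A, Lineage B, Lineage D, and Lineage X — a synapomorphy uniting that clade.
Most parsimonious ingroup topology: (Lineage M,((Lineage B,(Lineage D,Lineage A)),Lineage X)).
Lineage M is sister to the clade containing all other ingroup taxa, so it is the earliest-diverging (most basal) ingroup lineage.

Lineage M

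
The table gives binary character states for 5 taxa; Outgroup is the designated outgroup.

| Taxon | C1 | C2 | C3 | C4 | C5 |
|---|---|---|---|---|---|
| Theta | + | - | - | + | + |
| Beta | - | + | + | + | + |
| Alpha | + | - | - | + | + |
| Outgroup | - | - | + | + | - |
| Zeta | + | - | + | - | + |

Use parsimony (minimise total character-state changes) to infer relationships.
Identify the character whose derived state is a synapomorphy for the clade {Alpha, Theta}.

Character polarity is set by the outgroup: the derived state is whichever differs from the outgroup's state, so for C3, C4 the derived state is '-', and for the remaining characters it is '+'.
C1: derived state '+' in Alpha, Theta, and Zeta only — synapomorphy for {Alpha, Theta, Zeta}.
C2 (derived state '+') is unique to Beta (autapomorphy; uninformative for grouping).
Only Alpha and Theta show the derived state '-' for C3, supporting them as a clade.
C4: derived state '-' in Zeta only — an autapomorphy, so it tells us nothing about relationships among taxa.
C5 (derived state '+') is shared by all ingroup taxa — unites the whole ingroup.
Most parsimonious ingroup topology: ((Zeta,(Alpha,Theta)),Beta).
The clade {Alpha, Theta} is supported by C3: its derived state '-' occurs in exactly those taxa and in no other taxon (including the outgroup).

C3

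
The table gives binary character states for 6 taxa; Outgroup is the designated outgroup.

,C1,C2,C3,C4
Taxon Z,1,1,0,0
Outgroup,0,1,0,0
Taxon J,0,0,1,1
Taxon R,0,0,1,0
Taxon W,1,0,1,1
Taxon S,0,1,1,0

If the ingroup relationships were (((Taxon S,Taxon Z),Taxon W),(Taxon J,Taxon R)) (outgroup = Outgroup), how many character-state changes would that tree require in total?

Map each character onto (((Taxon S,Taxon Z),Taxon W),(Taxon J,Taxon R)) (rooted by Outgroup) and count the minimum state changes it requires (Fitch parsimony):
C1: 2; C2: 2; C3: 2; C4: 2.
Total tree length = 8.

8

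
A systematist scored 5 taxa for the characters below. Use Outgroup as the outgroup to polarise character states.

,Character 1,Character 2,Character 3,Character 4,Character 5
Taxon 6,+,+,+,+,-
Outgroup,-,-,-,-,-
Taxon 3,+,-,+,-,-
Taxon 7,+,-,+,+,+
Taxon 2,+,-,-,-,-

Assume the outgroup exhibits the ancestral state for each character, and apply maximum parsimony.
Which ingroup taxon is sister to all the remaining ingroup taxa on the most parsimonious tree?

The outgroup has state '-' for every character, so '+' is the derived state throughout.
All ingroup taxa share the derived state '+' for Character 1; it defines the ingroup but does not resolve relationships within it.
Character 2 (derived state '+') is unique to Taxon 6 (autapomorphy; uninformative for grouping).
Character 3 (derived state '+') is shared by Taxon 3, Taxon 6, and Taxon 7 — a synapomorphy uniting that clade.
Character 4: derived state '+' in Taxon 6 and Taxon 7 only — synapomorphy for {Taxon 6, Taxon 7}.
Character 5 (derived state '+') is unique to Taxon 7 (autapomorphy; uninformative for grouping).
Most parsimonious ingroup topology: ((Taxon 3,(Taxon 7,Taxon 6)),Taxon 2).
Taxon 2 is sister to the clade containing all other ingroup taxa, so it is the earliest-diverging (most basal) ingroup lineage.

Taxon 2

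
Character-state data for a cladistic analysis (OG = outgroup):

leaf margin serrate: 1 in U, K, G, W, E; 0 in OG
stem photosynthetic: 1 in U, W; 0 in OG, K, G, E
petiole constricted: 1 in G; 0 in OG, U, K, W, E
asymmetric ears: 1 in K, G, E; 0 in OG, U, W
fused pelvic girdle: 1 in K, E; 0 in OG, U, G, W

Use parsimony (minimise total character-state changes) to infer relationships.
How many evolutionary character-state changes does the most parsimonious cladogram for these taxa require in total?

The outgroup has state '0' for every character, so '1' is the derived state throughout.
leaf margin serrate (derived state '1') is shared by all ingroup taxa — unites the whole ingroup.
stem photosynthetic (derived state '1') is shared by U and W — a synapomorphy uniting that clade.
petiole constricted (derived state '1') is unique to G (autapomorphy; uninformative for grouping).
Only E, G, and K show the derived state '1' for asymmetric ears, supporting them as a clade.
Only E and K show the derived state '1' for fused pelvic girdle, supporting them as a clade.
Most parsimonious ingroup topology: ((U,W),((K,E),G)).
Changes per character on this tree: leaf margin serrate: 1; stem photosynthetic: 1; petiole constricted: 1; asymmetric ears: 1; fused pelvic girdle: 1.
Total = 5.

5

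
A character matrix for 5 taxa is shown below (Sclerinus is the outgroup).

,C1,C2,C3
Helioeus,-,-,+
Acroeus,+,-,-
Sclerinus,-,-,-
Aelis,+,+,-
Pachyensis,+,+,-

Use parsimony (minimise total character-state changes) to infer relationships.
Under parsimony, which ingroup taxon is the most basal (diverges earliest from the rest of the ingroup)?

The outgroup has state '-' for every character, so '+' is the derived state throughout.
C1: derived state '+' in Acroeus, Aelis, and Pachyensis only — synapomorphy for {Acroeus, Aelis, Pachyensis}.
C2: derived state '+' in Aelis and Pachyensis only — synapomorphy for {Aelis, Pachyensis}.
C3 (derived state '+') is unique to Helioeus (autapomorphy; uninformative for grouping).
Most parsimonious ingroup topology: (Helioeus,((Aelis,Pachyensis),Acroeus)).
Helioeus is sister to the clade containing all other ingroup taxa, so it is the earliest-diverging (most basal) ingroup lineage.

Helioeus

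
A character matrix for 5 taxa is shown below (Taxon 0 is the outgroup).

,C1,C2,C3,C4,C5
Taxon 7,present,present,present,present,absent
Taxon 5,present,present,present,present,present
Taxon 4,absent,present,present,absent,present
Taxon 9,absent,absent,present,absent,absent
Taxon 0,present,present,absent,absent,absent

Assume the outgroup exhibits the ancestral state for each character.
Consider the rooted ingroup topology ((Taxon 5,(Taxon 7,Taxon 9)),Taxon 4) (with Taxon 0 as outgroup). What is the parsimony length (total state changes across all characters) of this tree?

Map each character onto ((Taxon 5,(Taxon 7,Taxon 9)),Taxon 4) (rooted by Taxon 0) and count the minimum state changes it requires (Fitch parsimony):
C1: 2; C2: 1; C3: 1; C4: 2; C5: 2.
Total tree length = 8.

8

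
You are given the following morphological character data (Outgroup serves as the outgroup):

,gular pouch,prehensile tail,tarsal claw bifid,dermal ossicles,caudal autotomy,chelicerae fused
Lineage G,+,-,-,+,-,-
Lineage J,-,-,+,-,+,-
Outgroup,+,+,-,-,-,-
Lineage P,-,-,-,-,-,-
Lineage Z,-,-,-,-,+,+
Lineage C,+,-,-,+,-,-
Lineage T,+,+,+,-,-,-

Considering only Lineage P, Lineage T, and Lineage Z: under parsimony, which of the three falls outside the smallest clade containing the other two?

Character polarity is set by the outgroup: the derived state is whichever differs from the outgroup's state, so for gular pouch, prehensile tail the derived state is '-', and for the remaining characters it is '+'.
Only Lineage J, Lineage P, and Lineage Z show the derived state '-' for gular pouch, supporting them as a clade.
prehensile tail (derived state '-') is shared by Lineage C, Lineage G, Lineage J, Lineage P, and Lineage Z — a synapomorphy uniting that clade.
tarsal claw bifid (state '+') occurs in Lineage J and Lineage T but conflicts with the nesting implied by the other characters — most parsimoniously interpreted as homoplasy.
dermal ossicles (derived state '+') is shared by Lineage C and Lineage G — a synapomorphy uniting that clade.
caudal autotomy: derived state '+' in Lineage J and Lineage Z only — synapomorphy for {Lineage J, Lineage Z}.
chelicerae fused (derived state '+') is unique to Lineage Z (autapomorphy; uninformative for grouping).
Most parsimonious ingroup topology: (((Lineage P,(Lineage Z,Lineage J)),(Lineage C,Lineage G)),Lineage T).
Lineage Z and Lineage P share a more recent common ancestor with each other than either does with Lineage T, so Lineage T is the least closely related of the three.

Lineage T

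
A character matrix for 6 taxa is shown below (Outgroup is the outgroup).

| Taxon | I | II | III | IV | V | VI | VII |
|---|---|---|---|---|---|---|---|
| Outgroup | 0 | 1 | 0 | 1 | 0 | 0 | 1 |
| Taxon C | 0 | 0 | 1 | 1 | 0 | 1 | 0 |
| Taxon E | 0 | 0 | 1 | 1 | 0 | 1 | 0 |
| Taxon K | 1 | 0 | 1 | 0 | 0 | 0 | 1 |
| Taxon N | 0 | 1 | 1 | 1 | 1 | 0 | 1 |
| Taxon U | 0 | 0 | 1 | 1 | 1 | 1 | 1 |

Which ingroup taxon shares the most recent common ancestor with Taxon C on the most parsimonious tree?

Character polarity is set by the outgroup: the derived state is whichever differs from the outgroup's state, so for II, IV, VII the derived state is '0', and for the remaining characters it is '1'.
I (derived state '1') is unique to Taxon K (autapomorphy; uninformative for grouping).
II (derived state '0') is shared by Taxon C, Taxon E, Taxon K, and Taxon U — a synapomorphy uniting that clade.
III (derived state '1') is shared by all ingroup taxa — unites the whole ingroup.
IV (derived state '0') is unique to Taxon K (autapomorphy; uninformative for grouping).
V (state '1') occurs in Taxon N and Taxon U but conflicts with the nesting implied by the other characters — most parsimoniously interpreted as homoplasy.
Only Taxon C, Taxon E, and Taxon U show the derived state '1' for VI, supporting them as a clade.
VII (derived state '0') is shared by Taxon C and Taxon E — a synapomorphy uniting that clade.
Most parsimonious ingroup topology: ((((Taxon C,Taxon E),Taxon U),Taxon K),Taxon N).
Taxon C and Taxon E form a cherry on this tree, so they are sister taxa.

Taxon E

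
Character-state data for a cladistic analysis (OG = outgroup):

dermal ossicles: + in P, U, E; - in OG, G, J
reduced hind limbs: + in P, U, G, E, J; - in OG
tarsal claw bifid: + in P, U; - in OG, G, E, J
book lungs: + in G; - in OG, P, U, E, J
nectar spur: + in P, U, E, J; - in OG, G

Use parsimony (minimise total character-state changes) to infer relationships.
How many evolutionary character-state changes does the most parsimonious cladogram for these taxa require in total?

The outgroup has state '-' for every character, so '+' is the derived state throughout.
dermal ossicles (derived state '+') is shared by E, P, and U — a synapomorphy uniting that clade.
All ingroup taxa share the derived state '+' for reduced hind limbs; it defines the ingroup but does not resolve relationships within it.
tarsal claw bifid (derived state '+') is shared by P and U — a synapomorphy uniting that clade.
book lungs (derived state '+') is unique to G (autapomorphy; uninformative for grouping).
Only E, J, P, and U show the derived state '+' for nectar spur, supporting them as a clade.
Most parsimonious ingroup topology: (((E,(U,P)),J),G).
Changes per character on this tree: dermal ossicles: 1; reduced hind limbs: 1; tarsal claw bifid: 1; book lungs: 1; nectar spur: 1.
Total = 5.

5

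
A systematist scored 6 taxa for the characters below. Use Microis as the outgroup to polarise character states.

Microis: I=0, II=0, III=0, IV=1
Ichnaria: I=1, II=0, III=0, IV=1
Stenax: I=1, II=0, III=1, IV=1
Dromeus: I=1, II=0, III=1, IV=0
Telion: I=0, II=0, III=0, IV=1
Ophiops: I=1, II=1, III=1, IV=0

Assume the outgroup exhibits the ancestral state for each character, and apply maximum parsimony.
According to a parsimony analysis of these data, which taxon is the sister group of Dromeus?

Ophiops

Character polarity is set by the outgroup: the derived state is whichever differs from the outgroup's state, so for IV the derived state is '0', and for the remaining characters it is '1'.
I: derived state '1' in Dromeus, Ichnaria, Ophiops, and Stenax only — synapomorphy for {Dromeus, Ichnaria, Ophiops, Stenax}.
II: derived state '1' in Ophiops only — an autapomorphy, so it tells us nothing about relationships among taxa.
III (derived state '1') is shared by Dromeus, Ophiops, and Stenax — a synapomorphy uniting that clade.
IV (derived state '0') is shared by Dromeus and Ophiops — a synapomorphy uniting that clade.
Most parsimonious ingroup topology: ((((Dromeus,Ophiops),Stenax),Ichnaria),Telion).
Dromeus and Ophiops form a cherry on this tree, so they are sister taxa.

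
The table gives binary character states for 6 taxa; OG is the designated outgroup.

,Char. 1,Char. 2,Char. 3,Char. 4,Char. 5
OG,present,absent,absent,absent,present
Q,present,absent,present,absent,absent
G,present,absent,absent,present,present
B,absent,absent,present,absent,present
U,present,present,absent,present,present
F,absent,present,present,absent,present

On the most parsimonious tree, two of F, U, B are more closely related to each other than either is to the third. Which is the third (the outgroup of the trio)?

Character polarity is set by the outgroup: the derived state is whichever differs from the outgroup's state, so for Char. 1, Char. 5 the derived state is 'absent', and for the remaining characters it is 'present'.
Char. 1 (derived state 'absent') is shared by B and F — a synapomorphy uniting that clade.
Char. 2 groups F and U, which is incompatible with the clades supported by the remaining characters; treating it as convergent (homoplasy) costs fewer steps than any alternative tree.
Char. 3: derived state 'present' in B, F, and Q only — synapomorphy for {B, F, Q}.
Char. 4: derived state 'present' in G and U only — synapomorphy for {G, U}.
Char. 5 (derived state 'absent') is unique to Q (autapomorphy; uninformative for grouping).
Most parsimonious ingroup topology: ((Q,(B,F)),(G,U)).
B and F share a more recent common ancestor with each other than either does with U, so U is the least closely related of the three.

U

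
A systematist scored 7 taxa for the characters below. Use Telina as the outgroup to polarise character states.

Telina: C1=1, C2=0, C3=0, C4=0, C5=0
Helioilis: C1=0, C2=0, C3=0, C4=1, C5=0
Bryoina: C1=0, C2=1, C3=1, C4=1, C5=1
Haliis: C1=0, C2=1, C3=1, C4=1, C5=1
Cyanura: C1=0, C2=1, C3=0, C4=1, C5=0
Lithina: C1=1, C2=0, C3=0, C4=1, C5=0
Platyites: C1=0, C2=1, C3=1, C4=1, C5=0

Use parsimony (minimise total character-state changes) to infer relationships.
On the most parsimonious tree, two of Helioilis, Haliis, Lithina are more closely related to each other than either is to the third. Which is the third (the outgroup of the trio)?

Character polarity is set by the outgroup: the derived state is whichever differs from the outgroup's state, so for C1 the derived state is '0', and for the remaining characters it is '1'.
Only Bryoina, Cyanura, Haliis, Helioilis, and Platyites show the derived state '0' for C1, supporting them as a clade.
C2: derived state '1' in Bryoina, Cyanura, Haliis, and Platyites only — synapomorphy for {Bryoina, Cyanura, Haliis, Platyites}.
C3 (derived state '1') is shared by Bryoina, Haliis, and Platyites — a synapomorphy uniting that clade.
C4 (derived state '1') is shared by all ingroup taxa — unites the whole ingroup.
Only Bryoina and Haliis show the derived state '1' for C5, supporting them as a clade.
Most parsimonious ingroup topology: ((Helioilis,(((Bryoina,Haliis),Platyites),Cyanura)),Lithina).
Helioilis and Haliis share a more recent common ancestor with each other than either does with Lithina, so Lithina is the least closely related of the three.

Lithina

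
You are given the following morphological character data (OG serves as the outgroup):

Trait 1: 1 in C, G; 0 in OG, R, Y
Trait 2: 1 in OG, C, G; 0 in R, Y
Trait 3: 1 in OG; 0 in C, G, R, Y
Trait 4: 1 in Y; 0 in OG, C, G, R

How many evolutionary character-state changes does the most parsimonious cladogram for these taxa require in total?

Character polarity is set by the outgroup: the derived state is whichever differs from the outgroup's state, so for Trait 2, Trait 3 the derived state is '0', and for the remaining characters it is '1'.
Only C and G show the derived state '1' for Trait 1, supporting them as a clade.
Only R and Y show the derived state '0' for Trait 2, supporting them as a clade.
All ingroup taxa share the derived state '0' for Trait 3; it defines the ingroup but does not resolve relationships within it.
Trait 4 (derived state '1') is unique to Y (autapomorphy; uninformative for grouping).
Most parsimonious ingroup topology: ((C,G),(R,Y)).
Changes per character on this tree: Trait 1: 1; Trait 2: 1; Trait 3: 1; Trait 4: 1.
Total = 4.

4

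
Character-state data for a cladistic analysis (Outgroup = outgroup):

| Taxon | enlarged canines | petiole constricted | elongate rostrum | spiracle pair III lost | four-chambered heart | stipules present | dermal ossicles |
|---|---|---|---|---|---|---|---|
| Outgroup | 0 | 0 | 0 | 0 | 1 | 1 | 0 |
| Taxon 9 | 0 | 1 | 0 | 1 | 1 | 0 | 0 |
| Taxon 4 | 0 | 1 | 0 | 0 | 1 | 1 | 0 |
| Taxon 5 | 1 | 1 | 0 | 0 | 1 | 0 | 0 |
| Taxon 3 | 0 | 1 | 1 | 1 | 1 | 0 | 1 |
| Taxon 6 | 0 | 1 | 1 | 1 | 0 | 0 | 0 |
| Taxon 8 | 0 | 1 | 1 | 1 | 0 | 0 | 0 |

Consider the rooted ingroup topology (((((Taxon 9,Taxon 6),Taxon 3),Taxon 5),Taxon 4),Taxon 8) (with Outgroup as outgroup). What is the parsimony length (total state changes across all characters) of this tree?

Map each character onto (((((Taxon 9,Taxon 6),Taxon 3),Taxon 5),Taxon 4),Taxon 8) (rooted by Outgroup) and count the minimum state changes it requires (Fitch parsimony):
enlarged canines: 1; petiole constricted: 1; elongate rostrum: 3; spiracle pair III lost: 2; four-chambered heart: 2; stipules present: 2; dermal ossicles: 1.
Total tree length = 12.

12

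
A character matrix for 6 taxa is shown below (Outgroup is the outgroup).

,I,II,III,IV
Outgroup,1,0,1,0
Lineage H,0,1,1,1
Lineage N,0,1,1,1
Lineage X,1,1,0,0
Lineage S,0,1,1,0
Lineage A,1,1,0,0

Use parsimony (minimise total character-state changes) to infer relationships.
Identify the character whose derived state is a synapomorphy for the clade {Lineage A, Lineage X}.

Character polarity is set by the outgroup: the derived state is whichever differs from the outgroup's state, so for I, III the derived state is '0', and for the remaining characters it is '1'.
I (derived state '0') is shared by Lineage H, Lineage N, and Lineage S — a synapomorphy uniting that clade.
All ingroup taxa share the derived state '1' for II; it defines the ingroup but does not resolve relationships within it.
III: derived state '0' in Lineage A and Lineage X only — synapomorphy for {Lineage A, Lineage X}.
IV (derived state '1') is shared by Lineage H and Lineage N — a synapomorphy uniting that clade.
Most parsimonious ingroup topology: (((Lineage H,Lineage N),Lineage S),(Lineage X,Lineage A)).
The clade {Lineage A, Lineage X} is supported by III: its derived state '0' occurs in exactly those taxa and in no other taxon (including the outgroup).

III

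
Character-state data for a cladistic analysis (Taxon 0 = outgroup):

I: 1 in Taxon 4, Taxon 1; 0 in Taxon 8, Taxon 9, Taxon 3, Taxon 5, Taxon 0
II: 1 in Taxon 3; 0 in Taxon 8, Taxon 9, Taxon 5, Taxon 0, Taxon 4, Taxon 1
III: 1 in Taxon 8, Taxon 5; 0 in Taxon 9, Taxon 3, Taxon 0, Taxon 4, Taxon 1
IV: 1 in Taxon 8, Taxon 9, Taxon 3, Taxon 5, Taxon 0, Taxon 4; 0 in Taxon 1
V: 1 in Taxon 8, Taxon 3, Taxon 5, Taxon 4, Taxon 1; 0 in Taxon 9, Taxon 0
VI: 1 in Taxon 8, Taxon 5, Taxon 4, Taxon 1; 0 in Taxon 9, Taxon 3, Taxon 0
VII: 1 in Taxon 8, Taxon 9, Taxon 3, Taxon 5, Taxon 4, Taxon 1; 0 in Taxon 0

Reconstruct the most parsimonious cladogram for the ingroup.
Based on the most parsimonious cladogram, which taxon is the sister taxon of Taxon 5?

Character polarity is set by the outgroup: the derived state is whichever differs from the outgroup's state, so for IV the derived state is '0', and for the remaining characters it is '1'.
I: derived state '1' in Taxon 1 and Taxon 4 only — synapomorphy for {Taxon 1, Taxon 4}.
II: derived state '1' in Taxon 3 only — an autapomorphy, so it tells us nothing about relationships among taxa.
III: derived state '1' in Taxon 5 and Taxon 8 only — synapomorphy for {Taxon 5, Taxon 8}.
IV (derived state '0') is unique to Taxon 1 (autapomorphy; uninformative for grouping).
Only Taxon 1, Taxon 3, Taxon 4, Taxon 5, and Taxon 8 show the derived state '1' for V, supporting them as a clade.
VI (derived state '1') is shared by Taxon 1, Taxon 4, Taxon 5, and Taxon 8 — a synapomorphy uniting that clade.
VII (derived state '1') is shared by all ingroup taxa — unites the whole ingroup.
Most parsimonious ingroup topology: ((((Taxon 5,Taxon 8),(Taxon 4,Taxon 1)),Taxon 3),Taxon 9).
Taxon 5 and Taxon 8 form a cherry on this tree, so they are sister taxa.

Taxon 8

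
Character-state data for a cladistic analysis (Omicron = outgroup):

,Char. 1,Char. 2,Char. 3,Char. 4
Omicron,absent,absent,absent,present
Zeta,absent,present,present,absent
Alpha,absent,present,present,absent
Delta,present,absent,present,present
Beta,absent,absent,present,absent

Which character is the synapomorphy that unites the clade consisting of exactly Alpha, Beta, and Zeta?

Character polarity is set by the outgroup: the derived state is whichever differs from the outgroup's state, so for Char. 4 the derived state is 'absent', and for the remaining characters it is 'present'.
Char. 1 (derived state 'present') is unique to Delta (autapomorphy; uninformative for grouping).
Char. 2: derived state 'present' in Alpha and Zeta only — synapomorphy for {Alpha, Zeta}.
All ingroup taxa share the derived state 'present' for Char. 3; it defines the ingroup but does not resolve relationships within it.
Char. 4: derived state 'absent' in Alpha, Beta, and Zeta only — synapomorphy for {Alpha, Beta, Zeta}.
Most parsimonious ingroup topology: (((Zeta,Alpha),Beta),Delta).
The clade {Alpha, Beta, Zeta} is supported by Char. 4: its derived state 'absent' occurs in exactly those taxa and in no other taxon (including the outgroup).

Char. 4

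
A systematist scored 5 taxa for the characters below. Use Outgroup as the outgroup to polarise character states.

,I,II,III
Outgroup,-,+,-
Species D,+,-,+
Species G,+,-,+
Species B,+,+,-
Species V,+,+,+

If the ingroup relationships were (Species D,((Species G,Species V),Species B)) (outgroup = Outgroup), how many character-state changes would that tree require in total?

Map each character onto (Species D,((Species G,Species V),Species B)) (rooted by Outgroup) and count the minimum state changes it requires (Fitch parsimony):
I: 1; II: 2; III: 2.
Total tree length = 5.

5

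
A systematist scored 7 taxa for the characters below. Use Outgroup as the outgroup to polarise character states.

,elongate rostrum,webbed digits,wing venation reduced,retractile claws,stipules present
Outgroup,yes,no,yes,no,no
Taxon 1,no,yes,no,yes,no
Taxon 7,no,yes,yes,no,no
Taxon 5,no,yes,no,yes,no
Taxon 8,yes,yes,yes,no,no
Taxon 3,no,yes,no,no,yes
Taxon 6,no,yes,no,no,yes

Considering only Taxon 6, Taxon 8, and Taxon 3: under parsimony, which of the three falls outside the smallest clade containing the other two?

Taxon 8

Character polarity is set by the outgroup: the derived state is whichever differs from the outgroup's state, so for elongate rostrum, wing venation reduced the derived state is 'no', and for the remaining characters it is 'yes'.
elongate rostrum (derived state 'no') is shared by Taxon 1, Taxon 3, Taxon 5, Taxon 6, and Taxon 7 — a synapomorphy uniting that clade.
webbed digits (derived state 'yes') is shared by all ingroup taxa — unites the whole ingroup.
Only Taxon 1, Taxon 3, Taxon 5, and Taxon 6 show the derived state 'no' for wing venation reduced, supporting them as a clade.
Only Taxon 1 and Taxon 5 show the derived state 'yes' for retractile claws, supporting them as a clade.
stipules present: derived state 'yes' in Taxon 3 and Taxon 6 only — synapomorphy for {Taxon 3, Taxon 6}.
Most parsimonious ingroup topology: ((((Taxon 1,Taxon 5),(Taxon 3,Taxon 6)),Taxon 7),Taxon 8).
Taxon 6 and Taxon 3 share a more recent common ancestor with each other than either does with Taxon 8, so Taxon 8 is the least closely related of the three.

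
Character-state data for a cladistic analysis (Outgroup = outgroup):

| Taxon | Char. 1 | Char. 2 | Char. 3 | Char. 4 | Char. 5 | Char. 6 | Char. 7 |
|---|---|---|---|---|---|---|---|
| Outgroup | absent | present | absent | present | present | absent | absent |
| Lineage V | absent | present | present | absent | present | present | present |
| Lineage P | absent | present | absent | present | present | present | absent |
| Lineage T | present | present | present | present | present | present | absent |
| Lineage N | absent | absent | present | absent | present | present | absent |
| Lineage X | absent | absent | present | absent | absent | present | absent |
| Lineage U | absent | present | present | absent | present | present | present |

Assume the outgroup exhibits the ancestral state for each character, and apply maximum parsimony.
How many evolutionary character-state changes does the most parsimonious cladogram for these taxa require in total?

7

Character polarity is set by the outgroup: the derived state is whichever differs from the outgroup's state, so for Char. 2, Char. 4, Char. 5 the derived state is 'absent', and for the remaining characters it is 'present'.
Char. 1 (derived state 'present') is unique to Lineage T (autapomorphy; uninformative for grouping).
Char. 2 (derived state 'absent') is shared by Lineage N and Lineage X — a synapomorphy uniting that clade.
Only Lineage N, Lineage T, Lineage U, Lineage V, and Lineage X show the derived state 'present' for Char. 3, supporting them as a clade.
Char. 4: derived state 'absent' in Lineage N, Lineage U, Lineage V, and Lineage X only — synapomorphy for {Lineage N, Lineage U, Lineage V, Lineage X}.
Char. 5: derived state 'absent' in Lineage X only — an autapomorphy, so it tells us nothing about relationships among taxa.
All ingroup taxa share the derived state 'present' for Char. 6; it defines the ingroup but does not resolve relationships within it.
Char. 7 (derived state 'present') is shared by Lineage U and Lineage V — a synapomorphy uniting that clade.
Most parsimonious ingroup topology: ((((Lineage V,Lineage U),(Lineage N,Lineage X)),Lineage T),Lineage P).
Changes per character on this tree: Char. 1: 1; Char. 2: 1; Char. 3: 1; Char. 4: 1; Char. 5: 1; Char. 6: 1; Char. 7: 1.
Total = 7.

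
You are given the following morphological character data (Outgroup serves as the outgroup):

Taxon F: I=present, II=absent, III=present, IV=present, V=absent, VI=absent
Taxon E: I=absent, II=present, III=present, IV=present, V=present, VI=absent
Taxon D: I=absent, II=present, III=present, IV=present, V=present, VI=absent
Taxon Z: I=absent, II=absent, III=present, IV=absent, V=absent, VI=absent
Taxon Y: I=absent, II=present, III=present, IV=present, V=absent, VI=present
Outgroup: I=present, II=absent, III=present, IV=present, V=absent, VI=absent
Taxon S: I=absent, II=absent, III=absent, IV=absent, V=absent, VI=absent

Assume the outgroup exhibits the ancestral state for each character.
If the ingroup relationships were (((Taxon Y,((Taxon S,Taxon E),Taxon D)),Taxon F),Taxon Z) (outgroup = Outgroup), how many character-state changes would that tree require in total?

10

Map each character onto (((Taxon Y,((Taxon S,Taxon E),Taxon D)),Taxon F),Taxon Z) (rooted by Outgroup) and count the minimum state changes it requires (Fitch parsimony):
I: 2; II: 2; III: 1; IV: 2; V: 2; VI: 1.
Total tree length = 10.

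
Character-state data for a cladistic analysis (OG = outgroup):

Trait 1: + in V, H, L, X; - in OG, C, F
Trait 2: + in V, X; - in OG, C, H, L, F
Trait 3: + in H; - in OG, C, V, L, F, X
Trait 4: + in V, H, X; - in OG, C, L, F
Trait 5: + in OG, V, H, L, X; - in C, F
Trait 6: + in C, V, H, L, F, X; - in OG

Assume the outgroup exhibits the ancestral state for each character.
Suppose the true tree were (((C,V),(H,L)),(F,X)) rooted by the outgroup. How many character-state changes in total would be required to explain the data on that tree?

12

Map each character onto (((C,V),(H,L)),(F,X)) (rooted by OG) and count the minimum state changes it requires (Fitch parsimony):
Trait 1: 3; Trait 2: 2; Trait 3: 1; Trait 4: 3; Trait 5: 2; Trait 6: 1.
Total tree length = 12.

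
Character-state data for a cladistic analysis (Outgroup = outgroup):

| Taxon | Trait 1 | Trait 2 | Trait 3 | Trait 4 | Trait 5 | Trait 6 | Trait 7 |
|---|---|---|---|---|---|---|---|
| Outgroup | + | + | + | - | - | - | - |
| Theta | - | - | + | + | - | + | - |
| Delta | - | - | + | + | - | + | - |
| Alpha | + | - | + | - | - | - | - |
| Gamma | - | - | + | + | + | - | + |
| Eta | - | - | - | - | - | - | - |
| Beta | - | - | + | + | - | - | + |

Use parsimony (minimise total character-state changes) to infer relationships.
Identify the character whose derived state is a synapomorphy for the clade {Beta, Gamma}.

Trait 7

Character polarity is set by the outgroup: the derived state is whichever differs from the outgroup's state, so for Trait 1, Trait 2, Trait 3 the derived state is '-', and for the remaining characters it is '+'.
Only Beta, Delta, Eta, Gamma, and Theta show the derived state '-' for Trait 1, supporting them as a clade.
Trait 2 (derived state '-') is shared by all ingroup taxa — unites the whole ingroup.
Trait 3: derived state '-' in Eta only — an autapomorphy, so it tells us nothing about relationships among taxa.
Trait 4: derived state '+' in Beta, Delta, Gamma, and Theta only — synapomorphy for {Beta, Delta, Gamma, Theta}.
Trait 5: derived state '+' in Gamma only — an autapomorphy, so it tells us nothing about relationships among taxa.
Only Delta and Theta show the derived state '+' for Trait 6, supporting them as a clade.
Trait 7 (derived state '+') is shared by Beta and Gamma — a synapomorphy uniting that clade.
Most parsimonious ingroup topology: ((((Theta,Delta),(Gamma,Beta)),Eta),Alpha).
The clade {Beta, Gamma} is supported by Trait 7: its derived state '+' occurs in exactly those taxa and in no other taxon (including the outgroup).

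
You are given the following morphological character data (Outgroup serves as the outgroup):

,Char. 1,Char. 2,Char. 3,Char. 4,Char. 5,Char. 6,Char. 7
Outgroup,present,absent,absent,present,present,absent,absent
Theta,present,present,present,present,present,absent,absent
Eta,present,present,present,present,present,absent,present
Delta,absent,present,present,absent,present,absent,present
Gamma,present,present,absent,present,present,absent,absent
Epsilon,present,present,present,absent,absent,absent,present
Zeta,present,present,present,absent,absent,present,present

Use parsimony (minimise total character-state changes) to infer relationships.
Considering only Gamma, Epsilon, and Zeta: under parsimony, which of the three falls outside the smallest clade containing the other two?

Character polarity is set by the outgroup: the derived state is whichever differs from the outgroup's state, so for Char. 1, Char. 4, Char. 5 the derived state is 'absent', and for the remaining characters it is 'present'.
Char. 1: derived state 'absent' in Delta only — an autapomorphy, so it tells us nothing about relationships among taxa.
All ingroup taxa share the derived state 'present' for Char. 2; it defines the ingroup but does not resolve relationships within it.
Char. 3: derived state 'present' in Delta, Epsilon, Eta, Theta, and Zeta only — synapomorphy for {Delta, Epsilon, Eta, Theta, Zeta}.
Only Delta, Epsilon, and Zeta show the derived state 'absent' for Char. 4, supporting them as a clade.
Char. 5 (derived state 'absent') is shared by Epsilon and Zeta — a synapomorphy uniting that clade.
Char. 6 (derived state 'present') is unique to Zeta (autapomorphy; uninformative for grouping).
Only Delta, Epsilon, Eta, and Zeta show the derived state 'present' for Char. 7, supporting them as a clade.
Most parsimonious ingroup topology: ((Theta,(Eta,(Delta,(Epsilon,Zeta)))),Gamma).
Epsilon and Zeta share a more recent common ancestor with each other than either does with Gamma, so Gamma is the least closely related of the three.

Gamma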